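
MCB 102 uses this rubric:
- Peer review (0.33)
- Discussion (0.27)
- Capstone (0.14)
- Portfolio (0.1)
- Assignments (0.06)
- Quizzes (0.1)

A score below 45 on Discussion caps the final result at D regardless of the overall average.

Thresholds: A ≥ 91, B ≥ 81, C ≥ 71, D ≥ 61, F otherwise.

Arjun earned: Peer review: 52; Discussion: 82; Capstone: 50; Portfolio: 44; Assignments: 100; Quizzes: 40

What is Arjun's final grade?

F

Discussion score 82 ≥ 45: minimum met.
Weighted total:
  Peer review 52 × 0.33 = 17.16
  Discussion 82 × 0.27 = 22.14
  Capstone 50 × 0.14 = 7
  Portfolio 44 × 0.1 = 4.4
  Assignments 100 × 0.06 = 6
  Quizzes 40 × 0.1 = 4
Sum = 60.7
60.7 < 61 → F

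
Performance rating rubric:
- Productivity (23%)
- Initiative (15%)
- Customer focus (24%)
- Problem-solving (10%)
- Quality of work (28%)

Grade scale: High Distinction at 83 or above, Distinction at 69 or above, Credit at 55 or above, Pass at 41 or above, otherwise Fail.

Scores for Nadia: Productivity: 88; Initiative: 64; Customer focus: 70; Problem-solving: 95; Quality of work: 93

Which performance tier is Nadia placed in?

Distinction

Weighted total:
  Productivity 88 × 0.23 = 20.24
  Initiative 64 × 0.15 = 9.6
  Customer focus 70 × 0.24 = 16.8
  Problem-solving 95 × 0.1 = 9.5
  Quality of work 93 × 0.28 = 26.04
Sum = 82.18
82.18 is ≥ 69 and < 83 → Distinction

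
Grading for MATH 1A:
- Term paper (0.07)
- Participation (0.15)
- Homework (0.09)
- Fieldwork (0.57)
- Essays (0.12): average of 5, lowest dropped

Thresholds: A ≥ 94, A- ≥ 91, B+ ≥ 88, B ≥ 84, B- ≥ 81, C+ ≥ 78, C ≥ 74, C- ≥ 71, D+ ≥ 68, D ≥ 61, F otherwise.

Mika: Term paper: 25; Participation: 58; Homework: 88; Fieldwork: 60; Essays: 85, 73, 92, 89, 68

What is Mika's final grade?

Essays: drop 68 → average of remaining 4 = 339/4 = 84.75
Weighted total:
  Term paper 25 × 0.07 = 1.75
  Participation 58 × 0.15 = 8.7
  Homework 88 × 0.09 = 7.92
  Fieldwork 60 × 0.57 = 34.2
  Essays 84.75 × 0.12 = 10.17
Sum = 62.74
62.74 is ≥ 61 and < 68 → D

D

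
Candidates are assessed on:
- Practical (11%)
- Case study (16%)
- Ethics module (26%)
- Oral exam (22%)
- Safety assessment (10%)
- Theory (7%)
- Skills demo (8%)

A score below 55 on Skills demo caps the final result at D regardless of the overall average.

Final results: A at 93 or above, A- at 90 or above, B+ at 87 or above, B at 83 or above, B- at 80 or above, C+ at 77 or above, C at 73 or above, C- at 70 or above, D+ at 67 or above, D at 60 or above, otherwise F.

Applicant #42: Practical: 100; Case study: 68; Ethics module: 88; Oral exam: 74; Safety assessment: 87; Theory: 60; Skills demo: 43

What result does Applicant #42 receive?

D

Skills demo score 43 < 55: minimum not met.
Weighted total:
  Practical 100 × 0.11 = 11
  Case study 68 × 0.16 = 10.88
  Ethics module 88 × 0.26 = 22.88
  Oral exam 74 × 0.22 = 16.28
  Safety assessment 87 × 0.1 = 8.7
  Theory 60 × 0.07 = 4.2
  Skills demo 43 × 0.08 = 3.44
Sum = 77.38
77.38 would be C+; cap at D applies → D.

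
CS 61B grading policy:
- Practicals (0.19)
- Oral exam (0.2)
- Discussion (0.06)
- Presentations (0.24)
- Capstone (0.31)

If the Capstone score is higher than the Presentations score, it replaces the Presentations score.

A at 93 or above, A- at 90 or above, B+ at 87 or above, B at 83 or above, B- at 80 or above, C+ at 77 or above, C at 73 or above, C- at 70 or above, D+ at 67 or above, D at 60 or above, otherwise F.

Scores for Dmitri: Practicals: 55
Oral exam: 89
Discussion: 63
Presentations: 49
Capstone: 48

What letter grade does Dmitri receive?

Capstone (48) ≤ Presentations (49), so Presentations stays at 49.
Weighted total:
  Practicals 55 × 0.19 = 10.45
  Oral exam 89 × 0.2 = 17.8
  Discussion 63 × 0.06 = 3.78
  Presentations 49 × 0.24 = 11.76
  Capstone 48 × 0.31 = 14.88
Sum = 58.67
58.67 < 60 → F

F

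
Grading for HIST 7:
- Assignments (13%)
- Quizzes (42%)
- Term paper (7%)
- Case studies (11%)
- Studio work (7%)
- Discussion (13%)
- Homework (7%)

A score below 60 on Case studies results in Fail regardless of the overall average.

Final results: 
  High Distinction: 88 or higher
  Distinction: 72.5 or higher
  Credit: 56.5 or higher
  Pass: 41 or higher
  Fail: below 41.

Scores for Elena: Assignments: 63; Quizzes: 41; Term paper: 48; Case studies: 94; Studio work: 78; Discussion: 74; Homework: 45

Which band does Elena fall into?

Case studies score 94 ≥ 60: minimum met.
Weighted total:
  Assignments 63 × 0.13 = 8.19
  Quizzes 41 × 0.42 = 17.22
  Term paper 48 × 0.07 = 3.36
  Case studies 94 × 0.11 = 10.34
  Studio work 78 × 0.07 = 5.46
  Discussion 74 × 0.13 = 9.62
  Homework 45 × 0.07 = 3.15
Sum = 57.34
57.34 is ≥ 56.5 and < 72.5 → Credit

Credit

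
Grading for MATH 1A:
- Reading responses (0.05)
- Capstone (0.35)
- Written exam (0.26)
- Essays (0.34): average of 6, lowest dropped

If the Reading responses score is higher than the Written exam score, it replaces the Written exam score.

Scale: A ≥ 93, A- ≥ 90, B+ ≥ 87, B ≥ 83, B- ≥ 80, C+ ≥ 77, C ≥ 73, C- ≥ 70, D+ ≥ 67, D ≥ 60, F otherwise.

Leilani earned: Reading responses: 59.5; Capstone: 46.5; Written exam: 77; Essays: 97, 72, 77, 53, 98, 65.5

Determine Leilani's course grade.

Essays: drop 53 → average of remaining 5 = 409.5/5 = 81.9
Reading responses (59.5) ≤ Written exam (77), so Written exam stays at 77.
Weighted total:
  Reading responses 59.5 × 0.05 = 2.975
  Capstone 46.5 × 0.35 = 16.275
  Written exam 77 × 0.26 = 20.02
  Essays 81.9 × 0.34 = 27.846
Sum = 67.116
67.116 is ≥ 67 and < 70 → D+

D+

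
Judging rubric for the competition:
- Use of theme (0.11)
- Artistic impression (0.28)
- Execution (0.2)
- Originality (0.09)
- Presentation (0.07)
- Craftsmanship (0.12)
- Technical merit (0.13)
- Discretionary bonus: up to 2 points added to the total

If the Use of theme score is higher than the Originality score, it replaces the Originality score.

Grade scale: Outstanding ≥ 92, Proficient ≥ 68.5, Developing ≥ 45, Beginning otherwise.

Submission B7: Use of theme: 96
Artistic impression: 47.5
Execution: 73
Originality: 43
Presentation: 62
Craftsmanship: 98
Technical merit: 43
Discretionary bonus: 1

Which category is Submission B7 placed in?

Proficient

Use of theme (96) > Originality (43), so Originality counts as 96.
Weighted total:
  Use of theme 96 × 0.11 = 10.56
  Artistic impression 47.5 × 0.28 = 13.3
  Execution 73 × 0.2 = 14.6
  Originality 96 × 0.09 = 8.64
  Presentation 62 × 0.07 = 4.34
  Craftsmanship 98 × 0.12 = 11.76
  Technical merit 43 × 0.13 = 5.59
Sum = 68.79
Discretionary bonus: 68.79 + 1 = 69.79
69.79 is ≥ 68.5 and < 92 → Proficient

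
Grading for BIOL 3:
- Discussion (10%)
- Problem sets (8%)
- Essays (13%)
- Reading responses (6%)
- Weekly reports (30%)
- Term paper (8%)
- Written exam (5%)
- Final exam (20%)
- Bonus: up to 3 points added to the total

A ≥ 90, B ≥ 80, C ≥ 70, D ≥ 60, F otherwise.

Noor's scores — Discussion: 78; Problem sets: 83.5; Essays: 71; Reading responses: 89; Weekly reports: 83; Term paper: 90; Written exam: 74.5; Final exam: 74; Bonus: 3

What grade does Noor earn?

B

Weighted total:
  Discussion 78 × 0.1 = 7.8
  Problem sets 83.5 × 0.08 = 6.68
  Essays 71 × 0.13 = 9.23
  Reading responses 89 × 0.06 = 5.34
  Weekly reports 83 × 0.3 = 24.9
  Term paper 90 × 0.08 = 7.2
  Written exam 74.5 × 0.05 = 3.725
  Final exam 74 × 0.2 = 14.8
Sum = 79.675
Bonus: 79.675 + 3 = 82.675
82.675 is ≥ 80 and < 90 → B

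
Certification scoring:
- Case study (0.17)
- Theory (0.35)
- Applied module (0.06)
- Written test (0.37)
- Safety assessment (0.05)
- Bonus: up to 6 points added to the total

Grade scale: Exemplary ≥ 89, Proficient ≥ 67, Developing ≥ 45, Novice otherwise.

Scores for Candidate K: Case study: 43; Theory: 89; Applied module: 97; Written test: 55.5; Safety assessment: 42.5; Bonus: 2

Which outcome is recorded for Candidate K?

Weighted total:
  Case study 43 × 0.17 = 7.31
  Theory 89 × 0.35 = 31.15
  Applied module 97 × 0.06 = 5.82
  Written test 55.5 × 0.37 = 20.535
  Safety assessment 42.5 × 0.05 = 2.125
Sum = 66.94
Bonus: 66.94 + 2 = 68.94
68.94 is ≥ 67 and < 89 → Proficient

Proficient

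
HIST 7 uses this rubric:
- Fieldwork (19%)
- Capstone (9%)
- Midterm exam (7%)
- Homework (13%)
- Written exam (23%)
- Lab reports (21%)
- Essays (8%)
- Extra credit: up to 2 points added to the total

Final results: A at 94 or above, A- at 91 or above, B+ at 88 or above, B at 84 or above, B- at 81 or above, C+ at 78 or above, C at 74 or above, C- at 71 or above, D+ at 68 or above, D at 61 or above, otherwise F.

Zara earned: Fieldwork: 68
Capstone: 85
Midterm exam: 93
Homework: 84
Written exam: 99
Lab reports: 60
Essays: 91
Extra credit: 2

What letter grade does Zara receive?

B-

Weighted total:
  Fieldwork 68 × 0.19 = 12.92
  Capstone 85 × 0.09 = 7.65
  Midterm exam 93 × 0.07 = 6.51
  Homework 84 × 0.13 = 10.92
  Written exam 99 × 0.23 = 22.77
  Lab reports 60 × 0.21 = 12.6
  Essays 91 × 0.08 = 7.28
Sum = 80.65
Extra credit: 80.65 + 2 = 82.65
82.65 is ≥ 81 and < 84 → B-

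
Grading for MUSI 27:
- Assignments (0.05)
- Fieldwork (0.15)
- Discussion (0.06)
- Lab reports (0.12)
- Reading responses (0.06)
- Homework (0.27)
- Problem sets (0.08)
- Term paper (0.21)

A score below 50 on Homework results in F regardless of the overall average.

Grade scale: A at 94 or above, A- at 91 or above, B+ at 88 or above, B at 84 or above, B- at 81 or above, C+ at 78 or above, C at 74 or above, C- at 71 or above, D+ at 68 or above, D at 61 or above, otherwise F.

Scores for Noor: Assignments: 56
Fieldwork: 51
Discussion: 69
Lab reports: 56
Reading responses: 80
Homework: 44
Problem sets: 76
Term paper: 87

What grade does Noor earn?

F

Homework score 44 < 50: minimum not met.
Weighted total:
  Assignments 56 × 0.05 = 2.8
  Fieldwork 51 × 0.15 = 7.65
  Discussion 69 × 0.06 = 4.14
  Lab reports 56 × 0.12 = 6.72
  Reading responses 80 × 0.06 = 4.8
  Homework 44 × 0.27 = 11.88
  Problem sets 76 × 0.08 = 6.08
  Term paper 87 × 0.21 = 18.27
Sum = 62.34
Because the Homework minimum was not met, the result is F.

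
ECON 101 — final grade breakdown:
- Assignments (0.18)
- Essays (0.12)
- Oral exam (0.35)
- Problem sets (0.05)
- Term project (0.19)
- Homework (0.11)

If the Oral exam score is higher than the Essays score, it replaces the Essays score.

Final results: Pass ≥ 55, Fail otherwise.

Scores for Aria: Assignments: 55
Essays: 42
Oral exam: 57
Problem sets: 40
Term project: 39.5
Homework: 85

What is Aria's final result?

Pass

Oral exam (57) > Essays (42), so Essays counts as 57.
Weighted total:
  Assignments 55 × 0.18 = 9.9
  Essays 57 × 0.12 = 6.84
  Oral exam 57 × 0.35 = 19.95
  Problem sets 40 × 0.05 = 2
  Term project 39.5 × 0.19 = 7.505
  Homework 85 × 0.11 = 9.35
Sum = 55.545
55.545 ≥ 55 → Pass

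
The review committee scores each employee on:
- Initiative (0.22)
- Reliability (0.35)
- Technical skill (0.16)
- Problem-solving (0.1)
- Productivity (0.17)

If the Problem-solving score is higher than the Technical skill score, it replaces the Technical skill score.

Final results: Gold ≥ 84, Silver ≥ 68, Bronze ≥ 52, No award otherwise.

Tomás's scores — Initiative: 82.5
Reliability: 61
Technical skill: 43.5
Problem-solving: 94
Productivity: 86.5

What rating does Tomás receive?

Problem-solving (94) > Technical skill (43.5), so Technical skill counts as 94.
Weighted total:
  Initiative 82.5 × 0.22 = 18.15
  Reliability 61 × 0.35 = 21.35
  Technical skill 94 × 0.16 = 15.04
  Problem-solving 94 × 0.1 = 9.4
  Productivity 86.5 × 0.17 = 14.705
Sum = 78.645
78.645 is ≥ 68 and < 84 → Silver

Silver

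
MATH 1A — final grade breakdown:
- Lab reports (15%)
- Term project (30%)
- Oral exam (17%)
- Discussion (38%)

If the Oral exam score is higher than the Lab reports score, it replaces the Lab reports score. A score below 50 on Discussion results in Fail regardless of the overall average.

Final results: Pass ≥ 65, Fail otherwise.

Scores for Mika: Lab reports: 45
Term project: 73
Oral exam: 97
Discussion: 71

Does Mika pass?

Oral exam (97) > Lab reports (45), so Lab reports counts as 97.
Discussion score 71 ≥ 50: minimum met.
Weighted total:
  Lab reports 97 × 0.15 = 14.55
  Term project 73 × 0.3 = 21.9
  Oral exam 97 × 0.17 = 16.49
  Discussion 71 × 0.38 = 26.98
Sum = 79.92
79.92 ≥ 65 → Pass

Pass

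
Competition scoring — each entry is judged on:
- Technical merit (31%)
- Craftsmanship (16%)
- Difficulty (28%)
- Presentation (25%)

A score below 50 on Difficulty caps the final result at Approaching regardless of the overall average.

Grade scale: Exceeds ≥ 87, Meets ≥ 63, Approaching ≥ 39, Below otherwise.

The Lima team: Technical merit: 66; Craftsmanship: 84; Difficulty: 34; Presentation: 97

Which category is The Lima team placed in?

Difficulty score 34 < 50: minimum not met.
Weighted total:
  Technical merit 66 × 0.31 = 20.46
  Craftsmanship 84 × 0.16 = 13.44
  Difficulty 34 × 0.28 = 9.52
  Presentation 97 × 0.25 = 24.25
Sum = 67.67
67.67 would be Meets; cap at Approaching applies → Approaching.

Approaching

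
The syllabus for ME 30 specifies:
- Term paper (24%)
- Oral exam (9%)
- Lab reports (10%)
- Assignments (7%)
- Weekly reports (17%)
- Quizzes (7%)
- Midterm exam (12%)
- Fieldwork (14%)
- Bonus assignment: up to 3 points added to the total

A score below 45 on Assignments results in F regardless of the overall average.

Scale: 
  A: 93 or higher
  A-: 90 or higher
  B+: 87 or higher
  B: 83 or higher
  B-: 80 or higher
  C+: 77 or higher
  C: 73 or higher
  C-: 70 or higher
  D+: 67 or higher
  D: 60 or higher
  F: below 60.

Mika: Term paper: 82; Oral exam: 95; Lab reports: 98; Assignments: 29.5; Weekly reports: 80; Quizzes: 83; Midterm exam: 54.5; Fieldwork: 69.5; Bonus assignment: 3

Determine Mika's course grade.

F

Assignments score 29.5 < 45: minimum not met.
Weighted total:
  Term paper 82 × 0.24 = 19.68
  Oral exam 95 × 0.09 = 8.55
  Lab reports 98 × 0.1 = 9.8
  Assignments 29.5 × 0.07 = 2.065
  Weekly reports 80 × 0.17 = 13.6
  Quizzes 83 × 0.07 = 5.81
  Midterm exam 54.5 × 0.12 = 6.54
  Fieldwork 69.5 × 0.14 = 9.73
Sum = 75.775
Bonus assignment: 75.775 + 3 = 78.775
Because the Assignments minimum was not met, the result is F.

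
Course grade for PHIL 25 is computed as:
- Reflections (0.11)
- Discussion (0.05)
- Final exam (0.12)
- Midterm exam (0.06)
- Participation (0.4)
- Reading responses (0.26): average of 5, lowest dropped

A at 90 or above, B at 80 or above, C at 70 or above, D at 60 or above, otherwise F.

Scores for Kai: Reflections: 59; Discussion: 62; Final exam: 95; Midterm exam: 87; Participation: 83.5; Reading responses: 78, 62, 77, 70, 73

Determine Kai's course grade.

Reading responses: drop 62 → average of remaining 4 = 298/4 = 74.5
Weighted total:
  Reflections 59 × 0.11 = 6.49
  Discussion 62 × 0.05 = 3.1
  Final exam 95 × 0.12 = 11.4
  Midterm exam 87 × 0.06 = 5.22
  Participation 83.5 × 0.4 = 33.4
  Reading responses 74.5 × 0.26 = 19.37
Sum = 78.98
78.98 is ≥ 70 and < 80 → C

C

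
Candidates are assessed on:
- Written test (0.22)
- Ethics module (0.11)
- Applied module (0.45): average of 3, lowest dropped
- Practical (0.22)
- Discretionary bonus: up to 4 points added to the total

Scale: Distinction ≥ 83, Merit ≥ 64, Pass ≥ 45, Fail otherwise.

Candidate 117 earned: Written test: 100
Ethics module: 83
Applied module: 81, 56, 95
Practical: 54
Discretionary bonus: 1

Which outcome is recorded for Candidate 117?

Applied module: drop 56 → average of remaining 2 = 176/2 = 88
Weighted total:
  Written test 100 × 0.22 = 22
  Ethics module 83 × 0.11 = 9.13
  Applied module 88 × 0.45 = 39.6
  Practical 54 × 0.22 = 11.88
Sum = 82.61
Discretionary bonus: 82.61 + 1 = 83.61
83.61 ≥ 83 → Distinction

Distinction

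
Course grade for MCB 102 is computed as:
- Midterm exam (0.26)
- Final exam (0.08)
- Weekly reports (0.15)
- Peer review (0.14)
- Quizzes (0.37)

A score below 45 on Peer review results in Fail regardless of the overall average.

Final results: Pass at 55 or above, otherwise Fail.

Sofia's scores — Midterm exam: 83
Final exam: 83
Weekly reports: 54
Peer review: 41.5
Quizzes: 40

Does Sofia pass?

Fail

Peer review score 41.5 < 45: minimum not met.
Weighted total:
  Midterm exam 83 × 0.26 = 21.58
  Final exam 83 × 0.08 = 6.64
  Weekly reports 54 × 0.15 = 8.1
  Peer review 41.5 × 0.14 = 5.81
  Quizzes 40 × 0.37 = 14.8
Sum = 56.93
Because the Peer review minimum was not met, the result is Fail.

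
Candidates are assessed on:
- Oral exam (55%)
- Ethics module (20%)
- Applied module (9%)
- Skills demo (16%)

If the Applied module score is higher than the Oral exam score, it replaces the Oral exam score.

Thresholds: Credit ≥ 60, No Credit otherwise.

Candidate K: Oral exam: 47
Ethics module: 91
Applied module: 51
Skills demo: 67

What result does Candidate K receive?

Applied module (51) > Oral exam (47), so Oral exam counts as 51.
Weighted total:
  Oral exam 51 × 0.55 = 28.05
  Ethics module 91 × 0.2 = 18.2
  Applied module 51 × 0.09 = 4.59
  Skills demo 67 × 0.16 = 10.72
Sum = 61.56
61.56 ≥ 60 → Credit

Credit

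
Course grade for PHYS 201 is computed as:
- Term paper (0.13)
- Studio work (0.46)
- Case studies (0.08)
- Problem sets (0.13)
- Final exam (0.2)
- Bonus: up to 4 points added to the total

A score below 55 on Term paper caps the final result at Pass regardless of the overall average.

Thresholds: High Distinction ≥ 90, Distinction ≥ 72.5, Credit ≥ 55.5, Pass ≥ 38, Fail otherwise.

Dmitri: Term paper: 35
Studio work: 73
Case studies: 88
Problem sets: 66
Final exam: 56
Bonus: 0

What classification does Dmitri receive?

Pass

Term paper score 35 < 55: minimum not met.
Weighted total:
  Term paper 35 × 0.13 = 4.55
  Studio work 73 × 0.46 = 33.58
  Case studies 88 × 0.08 = 7.04
  Problem sets 66 × 0.13 = 8.58
  Final exam 56 × 0.2 = 11.2
Sum = 64.95
Bonus: 64.95 + 0 = 64.95
64.95 would be Credit; cap at Pass applies → Pass.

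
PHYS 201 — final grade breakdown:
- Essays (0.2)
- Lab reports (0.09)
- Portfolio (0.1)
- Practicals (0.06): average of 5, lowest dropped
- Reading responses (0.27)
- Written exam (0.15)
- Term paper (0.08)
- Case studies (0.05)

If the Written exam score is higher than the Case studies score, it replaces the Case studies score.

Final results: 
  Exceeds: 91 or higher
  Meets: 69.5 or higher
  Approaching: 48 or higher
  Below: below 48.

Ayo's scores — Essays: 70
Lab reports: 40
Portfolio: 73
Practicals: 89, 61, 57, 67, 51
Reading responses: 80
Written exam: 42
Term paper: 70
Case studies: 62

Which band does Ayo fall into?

Approaching

Practicals: drop 51 → average of remaining 4 = 274/4 = 68.5
Written exam (42) ≤ Case studies (62), so Case studies stays at 62.
Weighted total:
  Essays 70 × 0.2 = 14
  Lab reports 40 × 0.09 = 3.6
  Portfolio 73 × 0.1 = 7.3
  Practicals 68.5 × 0.06 = 4.11
  Reading responses 80 × 0.27 = 21.6
  Written exam 42 × 0.15 = 6.3
  Term paper 70 × 0.08 = 5.6
  Case studies 62 × 0.05 = 3.1
Sum = 65.61
65.61 is ≥ 48 and < 69.5 → Approaching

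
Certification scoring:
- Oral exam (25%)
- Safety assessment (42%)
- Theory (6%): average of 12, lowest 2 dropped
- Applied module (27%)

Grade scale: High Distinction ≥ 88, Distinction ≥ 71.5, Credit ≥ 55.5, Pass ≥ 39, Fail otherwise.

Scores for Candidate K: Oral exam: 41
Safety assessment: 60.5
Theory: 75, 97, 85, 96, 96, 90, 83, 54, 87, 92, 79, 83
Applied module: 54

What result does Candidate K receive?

Credit

Theory: drop 54, 75 → average of remaining 10 = 888/10 = 88.8
Weighted total:
  Oral exam 41 × 0.25 = 10.25
  Safety assessment 60.5 × 0.42 = 25.41
  Theory 88.8 × 0.06 = 5.328
  Applied module 54 × 0.27 = 14.58
Sum = 55.568
55.568 is ≥ 55.5 and < 71.5 → Credit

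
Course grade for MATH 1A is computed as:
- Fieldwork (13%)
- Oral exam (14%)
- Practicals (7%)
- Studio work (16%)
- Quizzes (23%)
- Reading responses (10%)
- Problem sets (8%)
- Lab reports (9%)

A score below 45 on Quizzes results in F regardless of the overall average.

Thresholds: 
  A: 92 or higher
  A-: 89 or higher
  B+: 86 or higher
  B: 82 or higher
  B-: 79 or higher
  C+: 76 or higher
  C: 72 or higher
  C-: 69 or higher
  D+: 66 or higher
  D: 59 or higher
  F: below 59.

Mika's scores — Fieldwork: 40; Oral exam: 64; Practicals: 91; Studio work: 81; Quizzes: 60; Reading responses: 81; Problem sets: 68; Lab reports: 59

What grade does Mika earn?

Quizzes score 60 ≥ 45: minimum met.
Weighted total:
  Fieldwork 40 × 0.13 = 5.2
  Oral exam 64 × 0.14 = 8.96
  Practicals 91 × 0.07 = 6.37
  Studio work 81 × 0.16 = 12.96
  Quizzes 60 × 0.23 = 13.8
  Reading responses 81 × 0.1 = 8.1
  Problem sets 68 × 0.08 = 5.44
  Lab reports 59 × 0.09 = 5.31
Sum = 66.14
66.14 is ≥ 66 and < 69 → D+

D+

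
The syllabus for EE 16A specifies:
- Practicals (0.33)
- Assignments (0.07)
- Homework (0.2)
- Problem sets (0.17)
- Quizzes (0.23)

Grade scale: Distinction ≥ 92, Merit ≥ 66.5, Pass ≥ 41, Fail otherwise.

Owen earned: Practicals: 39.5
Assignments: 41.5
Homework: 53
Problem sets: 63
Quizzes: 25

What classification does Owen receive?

Pass

Weighted total:
  Practicals 39.5 × 0.33 = 13.035
  Assignments 41.5 × 0.07 = 2.905
  Homework 53 × 0.2 = 10.6
  Problem sets 63 × 0.17 = 10.71
  Quizzes 25 × 0.23 = 5.75
Sum = 43
43 is ≥ 41 and < 66.5 → Pass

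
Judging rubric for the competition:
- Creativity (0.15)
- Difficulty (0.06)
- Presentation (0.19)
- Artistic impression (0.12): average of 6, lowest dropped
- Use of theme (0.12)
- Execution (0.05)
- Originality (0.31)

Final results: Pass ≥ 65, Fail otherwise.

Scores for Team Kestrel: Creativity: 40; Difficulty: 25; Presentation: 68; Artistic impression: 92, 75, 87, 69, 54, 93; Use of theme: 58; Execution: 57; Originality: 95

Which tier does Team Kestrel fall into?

Pass

Artistic impression: drop 54 → average of remaining 5 = 416/5 = 83.2
Weighted total:
  Creativity 40 × 0.15 = 6
  Difficulty 25 × 0.06 = 1.5
  Presentation 68 × 0.19 = 12.92
  Artistic impression 83.2 × 0.12 = 9.984
  Use of theme 58 × 0.12 = 6.96
  Execution 57 × 0.05 = 2.85
  Originality 95 × 0.31 = 29.45
Sum = 69.664
69.664 ≥ 65 → Pass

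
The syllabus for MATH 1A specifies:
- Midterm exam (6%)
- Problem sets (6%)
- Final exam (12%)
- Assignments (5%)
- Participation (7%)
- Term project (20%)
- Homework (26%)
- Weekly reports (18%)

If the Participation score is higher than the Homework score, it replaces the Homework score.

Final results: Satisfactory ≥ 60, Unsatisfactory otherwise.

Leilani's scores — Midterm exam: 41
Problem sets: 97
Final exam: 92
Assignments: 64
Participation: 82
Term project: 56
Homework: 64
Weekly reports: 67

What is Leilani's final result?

Satisfactory

Participation (82) > Homework (64), so Homework counts as 82.
Weighted total:
  Midterm exam 41 × 0.06 = 2.46
  Problem sets 97 × 0.06 = 5.82
  Final exam 92 × 0.12 = 11.04
  Assignments 64 × 0.05 = 3.2
  Participation 82 × 0.07 = 5.74
  Term project 56 × 0.2 = 11.2
  Homework 82 × 0.26 = 21.32
  Weekly reports 67 × 0.18 = 12.06
Sum = 72.84
72.84 ≥ 60 → Satisfactory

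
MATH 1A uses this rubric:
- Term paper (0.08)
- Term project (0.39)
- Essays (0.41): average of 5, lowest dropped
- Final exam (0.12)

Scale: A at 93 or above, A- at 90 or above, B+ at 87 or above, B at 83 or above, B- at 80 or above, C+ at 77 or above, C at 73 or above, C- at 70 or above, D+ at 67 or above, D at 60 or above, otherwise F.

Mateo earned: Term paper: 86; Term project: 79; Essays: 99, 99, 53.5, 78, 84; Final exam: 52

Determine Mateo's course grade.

B-

Essays: drop 53.5 → average of remaining 4 = 360/4 = 90
Weighted total:
  Term paper 86 × 0.08 = 6.88
  Term project 79 × 0.39 = 30.81
  Essays 90 × 0.41 = 36.9
  Final exam 52 × 0.12 = 6.24
Sum = 80.83
80.83 is ≥ 80 and < 83 → B-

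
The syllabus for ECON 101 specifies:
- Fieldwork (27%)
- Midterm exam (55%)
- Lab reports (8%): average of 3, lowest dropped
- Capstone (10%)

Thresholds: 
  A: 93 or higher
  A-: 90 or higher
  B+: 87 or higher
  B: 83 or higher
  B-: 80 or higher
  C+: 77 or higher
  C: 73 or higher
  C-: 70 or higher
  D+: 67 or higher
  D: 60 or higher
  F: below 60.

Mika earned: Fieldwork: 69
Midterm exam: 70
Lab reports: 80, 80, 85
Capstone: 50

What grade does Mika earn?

Lab reports: drop 80 → average of remaining 2 = 165/2 = 82.5
Weighted total:
  Fieldwork 69 × 0.27 = 18.63
  Midterm exam 70 × 0.55 = 38.5
  Lab reports 82.5 × 0.08 = 6.6
  Capstone 50 × 0.1 = 5
Sum = 68.73
68.73 is ≥ 67 and < 70 → D+

D+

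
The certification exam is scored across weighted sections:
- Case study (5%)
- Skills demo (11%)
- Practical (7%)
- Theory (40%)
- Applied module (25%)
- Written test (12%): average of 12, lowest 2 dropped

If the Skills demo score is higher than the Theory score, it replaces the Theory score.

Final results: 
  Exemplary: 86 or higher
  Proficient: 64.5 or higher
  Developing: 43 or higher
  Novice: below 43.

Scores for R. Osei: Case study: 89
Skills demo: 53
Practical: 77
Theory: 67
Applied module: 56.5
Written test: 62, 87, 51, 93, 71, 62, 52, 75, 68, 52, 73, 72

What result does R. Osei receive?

Proficient

Written test: drop 51, 52 → average of remaining 10 = 715/10 = 71.5
Skills demo (53) ≤ Theory (67), so Theory stays at 67.
Weighted total:
  Case study 89 × 0.05 = 4.45
  Skills demo 53 × 0.11 = 5.83
  Practical 77 × 0.07 = 5.39
  Theory 67 × 0.4 = 26.8
  Applied module 56.5 × 0.25 = 14.125
  Written test 71.5 × 0.12 = 8.58
Sum = 65.175
65.175 is ≥ 64.5 and < 86 → Proficient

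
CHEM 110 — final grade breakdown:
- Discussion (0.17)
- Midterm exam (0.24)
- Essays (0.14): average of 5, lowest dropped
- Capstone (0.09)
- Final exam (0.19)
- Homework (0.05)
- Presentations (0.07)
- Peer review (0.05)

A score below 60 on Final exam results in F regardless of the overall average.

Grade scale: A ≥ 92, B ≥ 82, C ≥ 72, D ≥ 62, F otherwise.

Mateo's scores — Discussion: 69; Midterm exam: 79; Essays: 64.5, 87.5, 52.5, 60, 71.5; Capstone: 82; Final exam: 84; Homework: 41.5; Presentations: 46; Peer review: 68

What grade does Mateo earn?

Essays: drop 52.5 → average of remaining 4 = 283.5/4 = 70.875
Final exam score 84 ≥ 60: minimum met.
Weighted total:
  Discussion 69 × 0.17 = 11.73
  Midterm exam 79 × 0.24 = 18.96
  Essays 70.875 × 0.14 = 9.9225
  Capstone 82 × 0.09 = 7.38
  Final exam 84 × 0.19 = 15.96
  Homework 41.5 × 0.05 = 2.075
  Presentations 46 × 0.07 = 3.22
  Peer review 68 × 0.05 = 3.4
Sum = 72.6475
72.6475 is ≥ 72 and < 82 → C

C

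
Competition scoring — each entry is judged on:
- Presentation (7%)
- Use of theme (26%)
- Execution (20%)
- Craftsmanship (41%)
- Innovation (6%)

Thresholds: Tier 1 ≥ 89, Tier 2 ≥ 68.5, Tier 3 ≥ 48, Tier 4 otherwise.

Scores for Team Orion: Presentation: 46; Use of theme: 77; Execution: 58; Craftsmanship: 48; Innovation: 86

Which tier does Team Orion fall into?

Weighted total:
  Presentation 46 × 0.07 = 3.22
  Use of theme 77 × 0.26 = 20.02
  Execution 58 × 0.2 = 11.6
  Craftsmanship 48 × 0.41 = 19.68
  Innovation 86 × 0.06 = 5.16
Sum = 59.68
59.68 is ≥ 48 and < 68.5 → Tier 3

Tier 3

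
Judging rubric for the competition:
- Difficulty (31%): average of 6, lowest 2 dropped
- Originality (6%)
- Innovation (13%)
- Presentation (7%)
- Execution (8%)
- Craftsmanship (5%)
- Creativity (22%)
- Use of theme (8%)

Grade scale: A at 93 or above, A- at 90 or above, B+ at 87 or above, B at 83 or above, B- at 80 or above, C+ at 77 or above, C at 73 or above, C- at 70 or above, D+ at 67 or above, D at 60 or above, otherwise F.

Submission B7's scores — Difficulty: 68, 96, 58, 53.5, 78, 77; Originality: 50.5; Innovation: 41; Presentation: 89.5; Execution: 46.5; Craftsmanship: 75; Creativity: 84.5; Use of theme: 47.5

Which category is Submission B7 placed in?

D+

Difficulty: drop 53.5, 58 → average of remaining 4 = 319/4 = 79.75
Weighted total:
  Difficulty 79.75 × 0.31 = 24.7225
  Originality 50.5 × 0.06 = 3.03
  Innovation 41 × 0.13 = 5.33
  Presentation 89.5 × 0.07 = 6.265
  Execution 46.5 × 0.08 = 3.72
  Craftsmanship 75 × 0.05 = 3.75
  Creativity 84.5 × 0.22 = 18.59
  Use of theme 47.5 × 0.08 = 3.8
Sum = 69.2075
69.2075 is ≥ 67 and < 70 → D+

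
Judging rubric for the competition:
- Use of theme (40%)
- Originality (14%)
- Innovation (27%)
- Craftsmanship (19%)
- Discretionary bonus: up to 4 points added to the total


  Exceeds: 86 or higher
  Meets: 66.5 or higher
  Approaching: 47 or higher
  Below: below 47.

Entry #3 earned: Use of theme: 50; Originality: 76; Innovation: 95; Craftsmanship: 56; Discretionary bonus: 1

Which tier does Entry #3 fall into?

Meets

Weighted total:
  Use of theme 50 × 0.4 = 20
  Originality 76 × 0.14 = 10.64
  Innovation 95 × 0.27 = 25.65
  Craftsmanship 56 × 0.19 = 10.64
Sum = 66.93
Discretionary bonus: 66.93 + 1 = 67.93
67.93 is ≥ 66.5 and < 86 → Meets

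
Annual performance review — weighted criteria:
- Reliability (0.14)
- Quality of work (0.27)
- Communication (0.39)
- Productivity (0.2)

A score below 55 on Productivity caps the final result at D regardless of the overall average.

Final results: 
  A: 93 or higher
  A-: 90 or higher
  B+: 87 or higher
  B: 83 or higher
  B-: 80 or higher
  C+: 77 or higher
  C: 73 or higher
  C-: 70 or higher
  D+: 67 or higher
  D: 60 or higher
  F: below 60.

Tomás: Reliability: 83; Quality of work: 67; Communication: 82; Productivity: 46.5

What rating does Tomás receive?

Productivity score 46.5 < 55: minimum not met.
Weighted total:
  Reliability 83 × 0.14 = 11.62
  Quality of work 67 × 0.27 = 18.09
  Communication 82 × 0.39 = 31.98
  Productivity 46.5 × 0.2 = 9.3
Sum = 70.99
70.99 would be C-; cap at D applies → D.

D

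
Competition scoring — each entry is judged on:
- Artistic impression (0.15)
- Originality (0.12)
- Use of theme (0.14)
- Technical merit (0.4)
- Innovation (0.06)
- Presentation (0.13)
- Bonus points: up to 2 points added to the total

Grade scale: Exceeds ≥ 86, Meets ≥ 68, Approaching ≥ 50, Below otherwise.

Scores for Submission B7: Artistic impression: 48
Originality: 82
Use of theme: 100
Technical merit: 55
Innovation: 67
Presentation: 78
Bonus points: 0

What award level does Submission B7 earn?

Approaching

Weighted total:
  Artistic impression 48 × 0.15 = 7.2
  Originality 82 × 0.12 = 9.84
  Use of theme 100 × 0.14 = 14
  Technical merit 55 × 0.4 = 22
  Innovation 67 × 0.06 = 4.02
  Presentation 78 × 0.13 = 10.14
Sum = 67.2
Bonus points: 67.2 + 0 = 67.2
67.2 is ≥ 50 and < 68 → Approaching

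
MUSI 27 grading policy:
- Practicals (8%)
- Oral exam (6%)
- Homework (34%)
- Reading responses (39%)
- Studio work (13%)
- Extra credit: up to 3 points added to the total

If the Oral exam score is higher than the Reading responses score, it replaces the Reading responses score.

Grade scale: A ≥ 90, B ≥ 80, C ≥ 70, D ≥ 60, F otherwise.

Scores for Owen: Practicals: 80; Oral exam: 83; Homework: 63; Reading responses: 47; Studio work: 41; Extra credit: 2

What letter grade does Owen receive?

C

Oral exam (83) > Reading responses (47), so Reading responses counts as 83.
Weighted total:
  Practicals 80 × 0.08 = 6.4
  Oral exam 83 × 0.06 = 4.98
  Homework 63 × 0.34 = 21.42
  Reading responses 83 × 0.39 = 32.37
  Studio work 41 × 0.13 = 5.33
Sum = 70.5
Extra credit: 70.5 + 2 = 72.5
72.5 is ≥ 70 and < 80 → C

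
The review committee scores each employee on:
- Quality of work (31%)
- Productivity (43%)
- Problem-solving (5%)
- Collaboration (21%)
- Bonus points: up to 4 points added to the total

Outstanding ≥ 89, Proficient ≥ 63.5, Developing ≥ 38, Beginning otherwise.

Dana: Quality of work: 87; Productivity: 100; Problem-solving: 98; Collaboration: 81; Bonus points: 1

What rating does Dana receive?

Outstanding

Weighted total:
  Quality of work 87 × 0.31 = 26.97
  Productivity 100 × 0.43 = 43
  Problem-solving 98 × 0.05 = 4.9
  Collaboration 81 × 0.21 = 17.01
Sum = 91.88
Bonus points: 91.88 + 1 = 92.88
92.88 ≥ 89 → Outstanding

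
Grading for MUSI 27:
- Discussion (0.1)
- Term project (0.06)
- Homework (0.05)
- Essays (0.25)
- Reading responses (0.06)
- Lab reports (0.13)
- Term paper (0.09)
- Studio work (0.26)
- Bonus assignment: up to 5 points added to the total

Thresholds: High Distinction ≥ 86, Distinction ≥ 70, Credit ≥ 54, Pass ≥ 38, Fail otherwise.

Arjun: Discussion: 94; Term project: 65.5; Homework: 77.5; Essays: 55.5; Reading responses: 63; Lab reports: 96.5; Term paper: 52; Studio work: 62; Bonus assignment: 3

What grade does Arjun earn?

Weighted total:
  Discussion 94 × 0.1 = 9.4
  Term project 65.5 × 0.06 = 3.93
  Homework 77.5 × 0.05 = 3.875
  Essays 55.5 × 0.25 = 13.875
  Reading responses 63 × 0.06 = 3.78
  Lab reports 96.5 × 0.13 = 12.545
  Term paper 52 × 0.09 = 4.68
  Studio work 62 × 0.26 = 16.12
Sum = 68.205
Bonus assignment: 68.205 + 3 = 71.205
71.205 is ≥ 70 and < 86 → Distinction

Distinction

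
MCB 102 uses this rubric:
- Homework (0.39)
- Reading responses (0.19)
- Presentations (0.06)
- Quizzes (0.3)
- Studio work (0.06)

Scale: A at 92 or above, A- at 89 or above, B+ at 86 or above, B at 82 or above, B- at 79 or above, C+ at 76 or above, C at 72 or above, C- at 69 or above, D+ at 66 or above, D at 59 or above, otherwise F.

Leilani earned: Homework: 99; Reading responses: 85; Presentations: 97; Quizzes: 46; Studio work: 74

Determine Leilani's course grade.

Weighted total:
  Homework 99 × 0.39 = 38.61
  Reading responses 85 × 0.19 = 16.15
  Presentations 97 × 0.06 = 5.82
  Quizzes 46 × 0.3 = 13.8
  Studio work 74 × 0.06 = 4.44
Sum = 78.82
78.82 is ≥ 76 and < 79 → C+

C+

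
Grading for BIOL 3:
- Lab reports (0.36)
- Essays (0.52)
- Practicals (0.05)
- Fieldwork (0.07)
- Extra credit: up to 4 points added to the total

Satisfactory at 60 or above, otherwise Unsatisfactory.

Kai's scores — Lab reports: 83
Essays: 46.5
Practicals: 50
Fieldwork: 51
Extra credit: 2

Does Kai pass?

Weighted total:
  Lab reports 83 × 0.36 = 29.88
  Essays 46.5 × 0.52 = 24.18
  Practicals 50 × 0.05 = 2.5
  Fieldwork 51 × 0.07 = 3.57
Sum = 60.13
Extra credit: 60.13 + 2 = 62.13
62.13 ≥ 60 → Satisfactory

Satisfactory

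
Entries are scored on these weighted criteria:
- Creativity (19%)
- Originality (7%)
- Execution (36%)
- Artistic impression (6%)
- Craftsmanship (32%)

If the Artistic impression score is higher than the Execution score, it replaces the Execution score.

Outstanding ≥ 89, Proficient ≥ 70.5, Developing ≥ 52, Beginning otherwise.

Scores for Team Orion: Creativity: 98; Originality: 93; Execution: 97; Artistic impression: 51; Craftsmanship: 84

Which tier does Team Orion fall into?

Outstanding

Artistic impression (51) ≤ Execution (97), so Execution stays at 97.
Weighted total:
  Creativity 98 × 0.19 = 18.62
  Originality 93 × 0.07 = 6.51
  Execution 97 × 0.36 = 34.92
  Artistic impression 51 × 0.06 = 3.06
  Craftsmanship 84 × 0.32 = 26.88
Sum = 89.99
89.99 ≥ 89 → Outstanding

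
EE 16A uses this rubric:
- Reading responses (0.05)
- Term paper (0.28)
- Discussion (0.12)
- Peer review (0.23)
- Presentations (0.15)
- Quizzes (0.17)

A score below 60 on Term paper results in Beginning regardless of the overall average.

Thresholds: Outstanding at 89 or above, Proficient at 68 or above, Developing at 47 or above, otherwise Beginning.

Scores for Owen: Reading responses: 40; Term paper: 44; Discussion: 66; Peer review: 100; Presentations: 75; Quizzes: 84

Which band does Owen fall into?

Term paper score 44 < 60: minimum not met.
Weighted total:
  Reading responses 40 × 0.05 = 2
  Term paper 44 × 0.28 = 12.32
  Discussion 66 × 0.12 = 7.92
  Peer review 100 × 0.23 = 23
  Presentations 75 × 0.15 = 11.25
  Quizzes 84 × 0.17 = 14.28
Sum = 70.77
Because the Term paper minimum was not met, the result is Beginning.

Beginning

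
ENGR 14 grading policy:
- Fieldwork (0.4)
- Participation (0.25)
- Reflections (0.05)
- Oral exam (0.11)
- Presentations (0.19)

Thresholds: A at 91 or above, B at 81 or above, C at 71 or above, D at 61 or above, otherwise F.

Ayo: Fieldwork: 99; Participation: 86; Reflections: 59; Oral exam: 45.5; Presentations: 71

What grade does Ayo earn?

Weighted total:
  Fieldwork 99 × 0.4 = 39.6
  Participation 86 × 0.25 = 21.5
  Reflections 59 × 0.05 = 2.95
  Oral exam 45.5 × 0.11 = 5.005
  Presentations 71 × 0.19 = 13.49
Sum = 82.545
82.545 is ≥ 81 and < 91 → B

B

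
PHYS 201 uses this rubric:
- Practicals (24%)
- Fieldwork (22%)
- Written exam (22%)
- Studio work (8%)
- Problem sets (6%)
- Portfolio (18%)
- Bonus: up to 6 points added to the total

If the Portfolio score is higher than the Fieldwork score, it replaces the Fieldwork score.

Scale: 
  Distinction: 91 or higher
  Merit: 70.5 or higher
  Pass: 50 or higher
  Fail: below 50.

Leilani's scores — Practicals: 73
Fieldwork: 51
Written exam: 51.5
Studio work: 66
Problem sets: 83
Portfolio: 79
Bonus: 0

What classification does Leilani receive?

Portfolio (79) > Fieldwork (51), so Fieldwork counts as 79.
Weighted total:
  Practicals 73 × 0.24 = 17.52
  Fieldwork 79 × 0.22 = 17.38
  Written exam 51.5 × 0.22 = 11.33
  Studio work 66 × 0.08 = 5.28
  Problem sets 83 × 0.06 = 4.98
  Portfolio 79 × 0.18 = 14.22
Sum = 70.71
Bonus: 70.71 + 0 = 70.71
70.71 is ≥ 70.5 and < 91 → Merit

Merit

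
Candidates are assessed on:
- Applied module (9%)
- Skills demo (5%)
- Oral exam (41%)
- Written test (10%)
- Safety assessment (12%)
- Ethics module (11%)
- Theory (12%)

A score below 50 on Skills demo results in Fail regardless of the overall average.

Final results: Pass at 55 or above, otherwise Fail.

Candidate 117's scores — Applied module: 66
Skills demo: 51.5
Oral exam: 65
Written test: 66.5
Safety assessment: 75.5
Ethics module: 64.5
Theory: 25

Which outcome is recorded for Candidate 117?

Pass

Skills demo score 51.5 ≥ 50: minimum met.
Weighted total:
  Applied module 66 × 0.09 = 5.94
  Skills demo 51.5 × 0.05 = 2.575
  Oral exam 65 × 0.41 = 26.65
  Written test 66.5 × 0.1 = 6.65
  Safety assessment 75.5 × 0.12 = 9.06
  Ethics module 64.5 × 0.11 = 7.095
  Theory 25 × 0.12 = 3
Sum = 60.97
60.97 ≥ 55 → Pass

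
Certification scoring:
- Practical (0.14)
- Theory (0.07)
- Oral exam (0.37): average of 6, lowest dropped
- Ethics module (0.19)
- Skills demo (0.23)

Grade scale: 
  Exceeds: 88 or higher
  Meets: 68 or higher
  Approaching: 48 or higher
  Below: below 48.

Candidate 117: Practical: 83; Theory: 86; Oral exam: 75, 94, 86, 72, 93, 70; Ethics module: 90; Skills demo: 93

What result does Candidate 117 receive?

Oral exam: drop 70 → average of remaining 5 = 420/5 = 84
Weighted total:
  Practical 83 × 0.14 = 11.62
  Theory 86 × 0.07 = 6.02
  Oral exam 84 × 0.37 = 31.08
  Ethics module 90 × 0.19 = 17.1
  Skills demo 93 × 0.23 = 21.39
Sum = 87.21
87.21 is ≥ 68 and < 88 → Meets

Meets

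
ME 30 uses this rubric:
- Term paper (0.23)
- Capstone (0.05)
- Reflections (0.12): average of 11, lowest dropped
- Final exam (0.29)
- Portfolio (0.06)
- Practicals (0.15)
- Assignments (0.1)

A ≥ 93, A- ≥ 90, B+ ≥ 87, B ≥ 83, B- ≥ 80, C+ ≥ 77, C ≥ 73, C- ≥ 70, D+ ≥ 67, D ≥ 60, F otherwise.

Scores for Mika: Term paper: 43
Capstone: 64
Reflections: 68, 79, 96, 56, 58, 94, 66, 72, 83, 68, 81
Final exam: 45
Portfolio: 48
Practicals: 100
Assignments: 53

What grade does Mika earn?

Reflections: drop 56 → average of remaining 10 = 765/10 = 76.5
Weighted total:
  Term paper 43 × 0.23 = 9.89
  Capstone 64 × 0.05 = 3.2
  Reflections 76.5 × 0.12 = 9.18
  Final exam 45 × 0.29 = 13.05
  Portfolio 48 × 0.06 = 2.88
  Practicals 100 × 0.15 = 15
  Assignments 53 × 0.1 = 5.3
Sum = 58.5
58.5 < 60 → F

F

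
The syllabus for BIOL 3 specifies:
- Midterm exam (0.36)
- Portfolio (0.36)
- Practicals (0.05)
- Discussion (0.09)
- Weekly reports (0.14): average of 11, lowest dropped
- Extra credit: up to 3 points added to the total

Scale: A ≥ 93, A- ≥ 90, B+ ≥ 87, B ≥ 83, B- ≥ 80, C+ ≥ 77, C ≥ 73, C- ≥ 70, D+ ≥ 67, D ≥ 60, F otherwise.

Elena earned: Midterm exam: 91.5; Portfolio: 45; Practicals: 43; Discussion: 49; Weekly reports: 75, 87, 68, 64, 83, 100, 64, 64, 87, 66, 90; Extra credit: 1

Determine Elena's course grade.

D+

Weekly reports: drop 64 → average of remaining 10 = 784/10 = 78.4
Weighted total:
  Midterm exam 91.5 × 0.36 = 32.94
  Portfolio 45 × 0.36 = 16.2
  Practicals 43 × 0.05 = 2.15
  Discussion 49 × 0.09 = 4.41
  Weekly reports 78.4 × 0.14 = 10.976
Sum = 66.676
Extra credit: 66.676 + 1 = 67.676
67.676 is ≥ 67 and < 70 → D+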